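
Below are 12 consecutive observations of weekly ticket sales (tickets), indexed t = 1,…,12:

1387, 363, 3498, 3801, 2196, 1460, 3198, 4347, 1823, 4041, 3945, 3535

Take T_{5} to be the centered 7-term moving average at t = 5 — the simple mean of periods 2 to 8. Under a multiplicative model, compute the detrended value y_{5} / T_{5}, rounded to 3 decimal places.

0.815

Trend T_5 = (363 + 3498 + 3801 + 2196 + 1460 + 3198 + 4347) / 7 = 18863/7 = 2694.71429
Ratio to trend: 2196 / 2694.71429 = 0.815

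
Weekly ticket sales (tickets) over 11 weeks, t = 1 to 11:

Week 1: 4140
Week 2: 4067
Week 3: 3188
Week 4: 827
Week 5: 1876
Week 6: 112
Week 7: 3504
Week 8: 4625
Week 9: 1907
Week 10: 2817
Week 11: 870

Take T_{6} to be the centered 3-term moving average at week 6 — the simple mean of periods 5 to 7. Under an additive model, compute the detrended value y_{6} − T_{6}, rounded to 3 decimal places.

-1718.667

Trend T_6 = (1876 + 112 + 3504) / 3 = 5492/3 = 1830.66667
Detrended value: 112 − 1830.66667 = -1718.667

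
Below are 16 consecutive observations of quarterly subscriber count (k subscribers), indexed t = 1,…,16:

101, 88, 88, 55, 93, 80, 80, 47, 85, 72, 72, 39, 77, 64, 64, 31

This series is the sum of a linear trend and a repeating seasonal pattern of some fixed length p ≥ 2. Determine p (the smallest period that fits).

4

First differences y_{t+1} − y_t: -13, 0, -33, 38, -13, 0, -33, 38, -13, 0, …
The difference pattern repeats every 4 terms and not for any smaller step, so p = 4.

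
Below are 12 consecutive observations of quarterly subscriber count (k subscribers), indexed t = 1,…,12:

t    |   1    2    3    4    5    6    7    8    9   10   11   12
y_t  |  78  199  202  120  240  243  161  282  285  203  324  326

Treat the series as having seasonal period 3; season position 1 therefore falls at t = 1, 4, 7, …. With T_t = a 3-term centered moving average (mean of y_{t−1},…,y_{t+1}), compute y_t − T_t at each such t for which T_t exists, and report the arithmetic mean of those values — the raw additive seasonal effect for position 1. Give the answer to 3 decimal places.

-67.556

Season position 1 occurs at t = 4, 7, 10 (where T_t is defined).
t=4: T_4 = 187.33333; y_4 − T_4 = 120 − 187.33333 = -67.33333
t=7: T_7 = 228.66667; y_7 − T_7 = 161 − 228.66667 = -67.66667
t=10: T_10 = 270.66667; y_10 − T_10 = 203 − 270.66667 = -67.66667
Mean deviation: (-67.33333 + -67.66667 + -67.66667) / 3 = -67.556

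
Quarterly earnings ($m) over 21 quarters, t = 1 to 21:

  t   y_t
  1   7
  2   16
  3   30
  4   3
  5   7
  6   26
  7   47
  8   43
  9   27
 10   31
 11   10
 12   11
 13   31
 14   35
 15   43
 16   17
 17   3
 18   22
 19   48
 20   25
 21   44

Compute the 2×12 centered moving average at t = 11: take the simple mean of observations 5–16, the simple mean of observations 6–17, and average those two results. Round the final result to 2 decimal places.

27.17

Sum over 5–16: 7 + 26 + 47 + 43 + 27 + 31 + 10 + 11 + 31 + 35 + 43 + 17 = 328
Sum over 6–17: 26 + 47 + 43 + 27 + 31 + 10 + 11 + 31 + 35 + 43 + 17 + 3 = 324
CMA at t=11 = (328 + 324) / (2·12) = 652 / 24 = 27.17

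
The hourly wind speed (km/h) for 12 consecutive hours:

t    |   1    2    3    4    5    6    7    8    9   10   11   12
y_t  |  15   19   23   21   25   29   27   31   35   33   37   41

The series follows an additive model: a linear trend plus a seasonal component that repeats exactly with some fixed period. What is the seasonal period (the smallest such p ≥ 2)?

3

First differences y_{t+1} − y_t: 4, 4, -2, 4, 4, -2, 4, 4, …
The difference pattern repeats every 3 terms and not for any smaller step, so p = 3.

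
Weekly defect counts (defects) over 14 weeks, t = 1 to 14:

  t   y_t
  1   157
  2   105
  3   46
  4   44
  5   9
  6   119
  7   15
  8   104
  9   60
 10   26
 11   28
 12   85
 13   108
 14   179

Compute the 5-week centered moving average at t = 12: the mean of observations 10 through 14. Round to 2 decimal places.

Sum of periods 10–14: 26 + 28 + 85 + 108 + 179 = 426
Divide by 5: 426 / 5 = 85.20

85.20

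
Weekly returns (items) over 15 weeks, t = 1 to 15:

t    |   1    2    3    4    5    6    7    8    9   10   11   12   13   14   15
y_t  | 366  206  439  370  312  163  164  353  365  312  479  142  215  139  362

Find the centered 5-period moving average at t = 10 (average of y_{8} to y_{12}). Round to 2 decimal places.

Sum of periods 8–12: 353 + 365 + 312 + 479 + 142 = 1651
Divide by 5: 1651 / 5 = 330.20

330.20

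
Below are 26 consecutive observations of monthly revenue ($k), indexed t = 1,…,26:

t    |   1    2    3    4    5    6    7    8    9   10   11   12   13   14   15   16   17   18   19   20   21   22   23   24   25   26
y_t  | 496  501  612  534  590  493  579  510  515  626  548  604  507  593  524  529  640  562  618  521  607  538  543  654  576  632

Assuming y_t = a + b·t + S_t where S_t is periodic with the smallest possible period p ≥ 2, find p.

7

First differences y_{t+1} − y_t: 5, 111, -78, 56, -97, 86, -69, 5, 111, -78, 56, -97, 86, -69, 5, 111, …
The difference pattern repeats every 7 terms and not for any smaller step, so p = 7.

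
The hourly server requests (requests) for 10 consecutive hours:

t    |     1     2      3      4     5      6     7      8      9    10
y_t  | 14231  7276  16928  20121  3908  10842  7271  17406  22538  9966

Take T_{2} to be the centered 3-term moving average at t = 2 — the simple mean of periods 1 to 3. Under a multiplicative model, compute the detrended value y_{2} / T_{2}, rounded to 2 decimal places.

0.57

Trend T_2 = (14231 + 7276 + 16928) / 3 = 38435/3 = 12811.6667
Ratio to trend: 7276 / 12811.6667 = 0.57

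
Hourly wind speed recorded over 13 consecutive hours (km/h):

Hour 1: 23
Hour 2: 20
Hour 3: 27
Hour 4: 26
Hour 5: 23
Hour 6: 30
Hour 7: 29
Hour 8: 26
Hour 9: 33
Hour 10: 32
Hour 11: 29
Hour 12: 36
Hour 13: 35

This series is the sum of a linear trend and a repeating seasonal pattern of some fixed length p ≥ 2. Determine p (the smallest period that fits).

First differences y_{t+1} − y_t: -3, 7, -1, -3, 7, -1, -3, 7, …
The difference pattern repeats every 3 terms and not for any smaller step, so p = 3.

3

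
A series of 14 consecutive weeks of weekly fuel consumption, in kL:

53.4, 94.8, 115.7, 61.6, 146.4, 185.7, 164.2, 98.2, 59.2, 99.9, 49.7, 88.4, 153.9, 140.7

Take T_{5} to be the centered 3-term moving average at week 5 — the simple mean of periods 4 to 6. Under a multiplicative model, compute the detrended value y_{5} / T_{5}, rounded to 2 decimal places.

Trend T_5 = (61.6 + 146.4 + 185.7) / 3 = 393.7/3 = 131.2333
Ratio to trend: 146.4 / 131.2333 = 1.12

1.12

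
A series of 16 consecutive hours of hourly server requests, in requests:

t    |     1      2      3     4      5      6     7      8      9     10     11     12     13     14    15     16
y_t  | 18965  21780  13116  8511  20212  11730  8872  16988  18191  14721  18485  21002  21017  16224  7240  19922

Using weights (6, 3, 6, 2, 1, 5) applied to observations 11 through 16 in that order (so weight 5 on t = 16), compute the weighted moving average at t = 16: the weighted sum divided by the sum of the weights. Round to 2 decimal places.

Weighted sum: 6·18485 + 3·21002 + 6·21017 + 2·16224 + 1·7240 + 5·19922 = 110910 + 63006 + 126102 + 32448 + 7240 + 99610 = 439316
Weight total: 6 + 3 + 6 + 2 + 1 + 5 = 23
WMA = 439316 / 23 = 19100.70

19100.70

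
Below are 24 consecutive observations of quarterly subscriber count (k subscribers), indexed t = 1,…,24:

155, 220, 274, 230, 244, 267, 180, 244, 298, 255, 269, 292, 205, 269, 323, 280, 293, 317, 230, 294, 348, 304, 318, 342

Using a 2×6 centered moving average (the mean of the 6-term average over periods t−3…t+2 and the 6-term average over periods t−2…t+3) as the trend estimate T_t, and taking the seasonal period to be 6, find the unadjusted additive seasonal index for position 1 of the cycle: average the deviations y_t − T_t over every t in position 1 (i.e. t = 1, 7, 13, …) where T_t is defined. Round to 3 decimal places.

-65.833

Season position 1 occurs at t = 7, 13, 19 (where T_t is defined).
t=7: T_7 = 245.91667; y_7 − T_7 = 180 − 245.91667 = -65.91667
t=13: T_13 = 270.91667; y_13 − T_13 = 205 − 270.91667 = -65.91667
t=19: T_19 = 295.66667; y_19 − T_19 = 230 − 295.66667 = -65.66667
Mean deviation: (-65.91667 + -65.91667 + -65.66667) / 3 = -65.833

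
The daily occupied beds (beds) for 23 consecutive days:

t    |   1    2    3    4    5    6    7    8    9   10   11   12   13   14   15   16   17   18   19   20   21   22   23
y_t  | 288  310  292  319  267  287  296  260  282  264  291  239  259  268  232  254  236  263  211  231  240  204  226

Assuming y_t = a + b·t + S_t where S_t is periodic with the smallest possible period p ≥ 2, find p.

First differences y_{t+1} − y_t: 22, -18, 27, -52, 20, 9, -36, 22, -18, 27, -52, 20, 9, -36, 22, -18, …
The difference pattern repeats every 7 terms and not for any smaller step, so p = 7.

7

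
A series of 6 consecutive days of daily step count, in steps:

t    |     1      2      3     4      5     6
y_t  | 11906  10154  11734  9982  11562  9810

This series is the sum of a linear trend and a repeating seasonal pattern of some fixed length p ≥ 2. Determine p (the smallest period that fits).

2

First differences y_{t+1} − y_t: -1752, 1580, -1752, 1580, -1752, …
The difference pattern repeats every 2 terms and not for any smaller step, so p = 2.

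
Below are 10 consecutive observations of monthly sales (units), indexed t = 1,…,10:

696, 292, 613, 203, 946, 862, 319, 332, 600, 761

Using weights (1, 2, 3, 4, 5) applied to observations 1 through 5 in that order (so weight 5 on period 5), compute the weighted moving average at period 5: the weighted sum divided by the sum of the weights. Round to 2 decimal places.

Weighted sum: 1·696 + 2·292 + 3·613 + 4·203 + 5·946 = 696 + 584 + 1839 + 812 + 4730 = 8661
Weight total: 1 + 2 + 3 + 4 + 5 = 15
WMA = 8661 / 15 = 577.40

577.40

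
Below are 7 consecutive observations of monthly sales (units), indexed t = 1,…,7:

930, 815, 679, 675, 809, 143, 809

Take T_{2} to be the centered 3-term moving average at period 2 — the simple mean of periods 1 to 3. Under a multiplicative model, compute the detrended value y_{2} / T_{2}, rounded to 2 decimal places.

1.01

Trend T_2 = (930 + 815 + 679) / 3 = 2424/3 = 808.0000
Ratio to trend: 815 / 808.0000 = 1.01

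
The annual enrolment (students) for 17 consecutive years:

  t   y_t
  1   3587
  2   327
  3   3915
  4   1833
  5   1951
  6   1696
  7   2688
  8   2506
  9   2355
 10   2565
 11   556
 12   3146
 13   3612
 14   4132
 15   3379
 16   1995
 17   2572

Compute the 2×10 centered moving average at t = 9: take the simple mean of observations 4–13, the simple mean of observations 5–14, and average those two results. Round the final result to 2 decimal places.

Sum over 4–13: 1833 + 1951 + 1696 + 2688 + 2506 + 2355 + 2565 + 556 + 3146 + 3612 = 22908
Sum over 5–14: 1951 + 1696 + 2688 + 2506 + 2355 + 2565 + 556 + 3146 + 3612 + 4132 = 25207
CMA at t=9 = (22908 + 25207) / (2·10) = 48115 / 20 = 2405.75

2405.75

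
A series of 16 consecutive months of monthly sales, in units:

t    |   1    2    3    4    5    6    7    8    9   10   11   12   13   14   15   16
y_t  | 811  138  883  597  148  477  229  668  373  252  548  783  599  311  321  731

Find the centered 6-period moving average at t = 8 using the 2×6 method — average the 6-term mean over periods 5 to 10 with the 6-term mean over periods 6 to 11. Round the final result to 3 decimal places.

391.167

Sum over 5–10: 148 + 477 + 229 + 668 + 373 + 252 = 2147
Sum over 6–11: 477 + 229 + 668 + 373 + 252 + 548 = 2547
CMA at t=8 = (2147 + 2547) / (2·6) = 4694 / 12 = 391.167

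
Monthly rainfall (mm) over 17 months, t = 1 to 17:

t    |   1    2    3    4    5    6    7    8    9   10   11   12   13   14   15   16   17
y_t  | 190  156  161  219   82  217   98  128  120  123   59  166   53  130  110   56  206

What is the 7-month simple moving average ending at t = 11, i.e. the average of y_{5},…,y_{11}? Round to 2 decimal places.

Sum of periods 5–11: 82 + 217 + 98 + 128 + 120 + 123 + 59 = 827
Divide by 7: 827 / 7 = 118.14

118.14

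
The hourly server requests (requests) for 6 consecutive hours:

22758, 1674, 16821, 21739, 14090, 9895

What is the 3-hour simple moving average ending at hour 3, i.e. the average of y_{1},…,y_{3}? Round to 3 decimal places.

Sum of periods 1–3: 22758 + 1674 + 16821 = 41253
Divide by 3: 41253 / 3 = 13751.000

13751.000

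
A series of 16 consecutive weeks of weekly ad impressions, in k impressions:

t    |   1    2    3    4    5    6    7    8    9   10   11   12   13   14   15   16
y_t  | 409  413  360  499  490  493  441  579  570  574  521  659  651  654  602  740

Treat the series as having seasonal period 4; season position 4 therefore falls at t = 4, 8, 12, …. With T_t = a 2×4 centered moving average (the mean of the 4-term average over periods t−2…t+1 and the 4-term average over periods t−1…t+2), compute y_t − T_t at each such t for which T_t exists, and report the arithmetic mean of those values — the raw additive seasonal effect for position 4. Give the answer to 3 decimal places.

48.125

Season position 4 occurs at t = 4, 8, 12 (where T_t is defined).
t=4: T_4 = 450.50000; y_4 − T_4 = 499 − 450.50000 = 48.50000
t=8: T_8 = 530.87500; y_8 − T_8 = 579 − 530.87500 = 48.12500
t=12: T_12 = 611.25000; y_12 − T_12 = 659 − 611.25000 = 47.75000
Mean deviation: (48.50000 + 48.12500 + 47.75000) / 3 = 48.125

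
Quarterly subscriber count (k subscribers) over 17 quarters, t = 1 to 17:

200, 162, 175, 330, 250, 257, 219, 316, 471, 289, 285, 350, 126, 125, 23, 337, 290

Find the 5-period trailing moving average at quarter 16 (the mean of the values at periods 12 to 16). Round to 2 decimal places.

192.20

Sum of periods 12–16: 350 + 126 + 125 + 23 + 337 = 961
Divide by 5: 961 / 5 = 192.20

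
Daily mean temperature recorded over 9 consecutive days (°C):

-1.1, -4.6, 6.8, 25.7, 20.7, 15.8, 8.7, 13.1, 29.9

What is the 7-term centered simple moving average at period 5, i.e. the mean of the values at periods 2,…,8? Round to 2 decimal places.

Sum of periods 2–8: (-4.6) + 6.8 + 25.7 + 20.7 + 15.8 + 8.7 + 13.1 = 86.2
Divide by 7: 86.2 / 7 = 12.31

12.31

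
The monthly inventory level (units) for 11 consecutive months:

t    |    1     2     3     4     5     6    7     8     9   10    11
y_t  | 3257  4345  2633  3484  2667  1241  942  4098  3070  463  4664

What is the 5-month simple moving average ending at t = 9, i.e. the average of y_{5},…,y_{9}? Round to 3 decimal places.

2403.600

Sum of periods 5–9: 2667 + 1241 + 942 + 4098 + 3070 = 12018
Divide by 5: 12018 / 5 = 2403.600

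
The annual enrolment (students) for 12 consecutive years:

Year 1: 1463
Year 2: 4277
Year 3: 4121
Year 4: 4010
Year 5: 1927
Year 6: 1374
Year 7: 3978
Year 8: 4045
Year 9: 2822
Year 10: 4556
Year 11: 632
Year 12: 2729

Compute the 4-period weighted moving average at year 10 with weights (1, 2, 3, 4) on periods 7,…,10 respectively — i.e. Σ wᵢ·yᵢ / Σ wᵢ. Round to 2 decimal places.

Weighted sum: 1·3978 + 2·4045 + 3·2822 + 4·4556 = 3978 + 8090 + 8466 + 18224 = 38758
Weight total: 1 + 2 + 3 + 4 = 10
WMA = 38758 / 10 = 3875.80

3875.80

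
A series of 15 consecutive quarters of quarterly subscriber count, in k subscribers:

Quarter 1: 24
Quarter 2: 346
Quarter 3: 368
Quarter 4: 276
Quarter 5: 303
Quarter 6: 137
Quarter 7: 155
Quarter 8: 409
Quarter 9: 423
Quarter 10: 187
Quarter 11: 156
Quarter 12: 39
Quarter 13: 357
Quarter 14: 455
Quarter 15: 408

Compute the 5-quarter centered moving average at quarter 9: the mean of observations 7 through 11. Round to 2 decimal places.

Sum of periods 7–11: 155 + 409 + 423 + 187 + 156 = 1330
Divide by 5: 1330 / 5 = 266.00

266.00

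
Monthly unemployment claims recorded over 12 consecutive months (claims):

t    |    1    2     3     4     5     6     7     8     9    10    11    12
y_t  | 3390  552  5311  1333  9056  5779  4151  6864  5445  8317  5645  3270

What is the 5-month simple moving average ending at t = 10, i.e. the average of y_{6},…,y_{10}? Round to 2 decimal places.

6111.20

Sum of periods 6–10: 5779 + 4151 + 6864 + 5445 + 8317 = 30556
Divide by 5: 30556 / 5 = 6111.20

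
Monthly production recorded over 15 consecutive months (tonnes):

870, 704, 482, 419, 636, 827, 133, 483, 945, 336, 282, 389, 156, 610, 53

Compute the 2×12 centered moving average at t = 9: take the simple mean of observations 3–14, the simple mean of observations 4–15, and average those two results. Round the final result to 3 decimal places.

456.958

Sum over 3–14: 482 + 419 + 636 + 827 + 133 + 483 + 945 + 336 + 282 + 389 + 156 + 610 = 5698
Sum over 4–15: 419 + 636 + 827 + 133 + 483 + 945 + 336 + 282 + 389 + 156 + 610 + 53 = 5269
CMA at t=9 = (5698 + 5269) / (2·12) = 10967 / 24 = 456.958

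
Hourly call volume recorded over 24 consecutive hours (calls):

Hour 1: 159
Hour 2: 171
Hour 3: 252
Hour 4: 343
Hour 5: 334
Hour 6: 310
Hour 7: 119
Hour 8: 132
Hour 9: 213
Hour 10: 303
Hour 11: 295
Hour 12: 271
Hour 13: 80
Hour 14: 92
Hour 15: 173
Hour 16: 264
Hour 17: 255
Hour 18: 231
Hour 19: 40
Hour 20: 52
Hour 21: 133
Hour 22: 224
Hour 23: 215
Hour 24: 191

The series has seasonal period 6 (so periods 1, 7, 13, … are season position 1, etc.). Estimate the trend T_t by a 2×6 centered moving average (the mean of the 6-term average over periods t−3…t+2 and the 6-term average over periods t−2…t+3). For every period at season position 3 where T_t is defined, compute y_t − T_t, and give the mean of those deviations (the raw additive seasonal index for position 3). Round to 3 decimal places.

Season position 3 occurs at t = 9, 15, 21 (where T_t is defined).
t=9: T_9 = 225.41667; y_9 − T_9 = 213 − 225.41667 = -12.41667
t=15: T_15 = 185.83333; y_15 − T_15 = 173 − 185.83333 = -12.83333
t=21: T_21 = 145.83333; y_21 − T_21 = 133 − 145.83333 = -12.83333
Mean deviation: (-12.41667 + -12.83333 + -12.83333) / 3 = -12.694

-12.694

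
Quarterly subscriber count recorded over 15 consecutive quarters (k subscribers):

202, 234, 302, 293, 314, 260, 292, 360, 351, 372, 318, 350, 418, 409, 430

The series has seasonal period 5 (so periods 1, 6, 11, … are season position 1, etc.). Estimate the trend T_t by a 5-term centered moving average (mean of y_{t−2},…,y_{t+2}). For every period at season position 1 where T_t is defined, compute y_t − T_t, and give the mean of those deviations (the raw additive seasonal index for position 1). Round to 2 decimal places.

-43.80

Season position 1 occurs at t = 6, 11 (where T_t is defined).
t=6: T_6 = 303.8000; y_6 − T_6 = 260 − 303.8000 = -43.8000
t=11: T_11 = 361.8000; y_11 − T_11 = 318 − 361.8000 = -43.8000
Mean deviation: (-43.8000 + -43.8000) / 2 = -43.80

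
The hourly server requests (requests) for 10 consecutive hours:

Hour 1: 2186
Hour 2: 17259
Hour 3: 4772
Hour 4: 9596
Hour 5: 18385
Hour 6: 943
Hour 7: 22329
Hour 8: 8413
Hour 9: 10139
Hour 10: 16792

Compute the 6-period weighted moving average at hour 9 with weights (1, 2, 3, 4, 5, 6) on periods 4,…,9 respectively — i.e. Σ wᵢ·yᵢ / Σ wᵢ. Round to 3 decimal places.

Weighted sum: 1·9596 + 2·18385 + 3·943 + 4·22329 + 5·8413 + 6·10139 = 9596 + 36770 + 2829 + 89316 + 42065 + 60834 = 241410
Weight total: 1 + 2 + 3 + 4 + 5 + 6 = 21
WMA = 241410 / 21 = 11495.714

11495.714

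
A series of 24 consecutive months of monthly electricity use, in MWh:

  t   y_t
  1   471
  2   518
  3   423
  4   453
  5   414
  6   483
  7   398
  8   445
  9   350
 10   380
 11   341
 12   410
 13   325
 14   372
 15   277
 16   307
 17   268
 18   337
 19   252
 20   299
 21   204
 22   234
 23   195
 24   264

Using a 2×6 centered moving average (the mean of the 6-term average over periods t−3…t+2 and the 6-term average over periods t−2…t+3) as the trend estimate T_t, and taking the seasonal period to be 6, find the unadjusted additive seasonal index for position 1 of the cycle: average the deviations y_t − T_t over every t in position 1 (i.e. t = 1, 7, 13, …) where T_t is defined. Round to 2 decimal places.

-19.75

Season position 1 occurs at t = 7, 13, 19 (where T_t is defined).
t=7: T_7 = 417.7500; y_7 − T_7 = 398 − 417.7500 = -19.7500
t=13: T_13 = 344.7500; y_13 − T_13 = 325 − 344.7500 = -19.7500
t=19: T_19 = 271.7500; y_19 − T_19 = 252 − 271.7500 = -19.7500
Mean deviation: (-19.7500 + -19.7500 + -19.7500) / 3 = -19.75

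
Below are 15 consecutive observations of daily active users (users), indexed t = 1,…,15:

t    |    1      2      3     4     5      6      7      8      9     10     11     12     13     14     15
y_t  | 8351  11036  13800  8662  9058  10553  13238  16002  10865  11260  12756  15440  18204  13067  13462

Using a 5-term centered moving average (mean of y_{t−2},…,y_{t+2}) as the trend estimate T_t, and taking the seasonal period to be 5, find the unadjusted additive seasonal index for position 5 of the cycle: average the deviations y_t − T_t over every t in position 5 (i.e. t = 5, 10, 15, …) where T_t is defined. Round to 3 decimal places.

Season position 5 occurs at t = 5, 10 (where T_t is defined).
t=5: T_5 = 11062.20000; y_5 − T_5 = 9058 − 11062.20000 = -2004.20000
t=10: T_10 = 13264.60000; y_10 − T_10 = 11260 − 13264.60000 = -2004.60000
Mean deviation: (-2004.20000 + -2004.60000) / 2 = -2004.400

-2004.400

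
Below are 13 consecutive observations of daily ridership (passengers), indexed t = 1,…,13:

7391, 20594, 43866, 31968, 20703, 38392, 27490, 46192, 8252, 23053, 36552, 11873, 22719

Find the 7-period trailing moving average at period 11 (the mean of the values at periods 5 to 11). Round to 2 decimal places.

28662.00

Sum of periods 5–11: 20703 + 38392 + 27490 + 46192 + 8252 + 23053 + 36552 = 200634
Divide by 7: 200634 / 7 = 28662.00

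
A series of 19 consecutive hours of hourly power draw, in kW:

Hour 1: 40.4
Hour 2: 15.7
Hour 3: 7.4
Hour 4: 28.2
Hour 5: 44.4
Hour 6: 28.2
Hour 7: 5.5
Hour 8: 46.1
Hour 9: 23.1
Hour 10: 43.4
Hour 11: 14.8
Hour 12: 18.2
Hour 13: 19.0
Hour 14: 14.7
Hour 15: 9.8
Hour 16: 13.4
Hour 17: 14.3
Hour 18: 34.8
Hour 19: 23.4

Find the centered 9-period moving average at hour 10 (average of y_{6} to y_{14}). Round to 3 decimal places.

23.667

Sum of periods 6–14: 28.2 + 5.5 + 46.1 + 23.1 + 43.4 + 14.8 + 18.2 + 19.0 + 14.7 = 213.0
Divide by 9: 213.0 / 9 = 23.667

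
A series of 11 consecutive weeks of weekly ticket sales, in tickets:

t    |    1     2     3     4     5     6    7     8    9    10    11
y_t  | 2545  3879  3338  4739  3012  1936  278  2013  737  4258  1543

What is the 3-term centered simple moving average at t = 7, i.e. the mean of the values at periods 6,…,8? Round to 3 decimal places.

Sum of periods 6–8: 1936 + 278 + 2013 = 4227
Divide by 3: 4227 / 3 = 1409.000

1409.000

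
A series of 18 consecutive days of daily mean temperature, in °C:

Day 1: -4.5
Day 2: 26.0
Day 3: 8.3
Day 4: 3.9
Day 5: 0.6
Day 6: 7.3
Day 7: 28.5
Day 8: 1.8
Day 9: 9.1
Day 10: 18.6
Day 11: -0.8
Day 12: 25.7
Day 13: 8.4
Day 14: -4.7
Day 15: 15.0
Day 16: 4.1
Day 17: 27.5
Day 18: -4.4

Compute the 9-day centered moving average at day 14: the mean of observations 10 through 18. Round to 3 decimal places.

9.933

Sum of periods 10–18: 18.6 + (-0.8) + 25.7 + 8.4 + (-4.7) + 15.0 + 4.1 + 27.5 + (-4.4) = 89.4
Divide by 9: 89.4 / 9 = 9.933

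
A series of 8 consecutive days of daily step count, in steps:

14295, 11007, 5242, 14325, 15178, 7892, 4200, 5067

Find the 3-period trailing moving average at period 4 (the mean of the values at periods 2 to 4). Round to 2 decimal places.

Sum of periods 2–4: 11007 + 5242 + 14325 = 30574
Divide by 3: 30574 / 3 = 10191.33

10191.33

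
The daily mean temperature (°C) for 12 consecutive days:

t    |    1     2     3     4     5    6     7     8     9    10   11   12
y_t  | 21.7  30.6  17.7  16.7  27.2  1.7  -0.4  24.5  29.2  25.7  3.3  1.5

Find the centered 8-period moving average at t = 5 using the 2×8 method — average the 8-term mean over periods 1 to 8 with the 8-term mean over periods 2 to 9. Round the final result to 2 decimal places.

Sum over 1–8: 21.7 + 30.6 + 17.7 + 16.7 + 27.2 + 1.7 + (-0.4) + 24.5 = 139.7
Sum over 2–9: 30.6 + 17.7 + 16.7 + 27.2 + 1.7 + (-0.4) + 24.5 + 29.2 = 147.2
CMA at t=5 = (139.7 + 147.2) / (2·8) = 286.9 / 16 = 17.93

17.93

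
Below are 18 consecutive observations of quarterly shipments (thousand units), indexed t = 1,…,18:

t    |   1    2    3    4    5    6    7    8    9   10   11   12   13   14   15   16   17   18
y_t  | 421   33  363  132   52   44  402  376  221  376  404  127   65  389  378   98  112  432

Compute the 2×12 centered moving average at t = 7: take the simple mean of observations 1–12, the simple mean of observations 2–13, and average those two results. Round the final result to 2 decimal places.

231.08

Sum over 1–12: 421 + 33 + 363 + 132 + 52 + 44 + 402 + 376 + 221 + 376 + 404 + 127 = 2951
Sum over 2–13: 33 + 363 + 132 + 52 + 44 + 402 + 376 + 221 + 376 + 404 + 127 + 65 = 2595
CMA at t=7 = (2951 + 2595) / (2·12) = 5546 / 24 = 231.08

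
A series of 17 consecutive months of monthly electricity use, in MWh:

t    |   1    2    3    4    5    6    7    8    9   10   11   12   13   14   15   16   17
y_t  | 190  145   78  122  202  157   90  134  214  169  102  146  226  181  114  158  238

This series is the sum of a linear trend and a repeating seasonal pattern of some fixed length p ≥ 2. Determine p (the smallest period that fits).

4

First differences y_{t+1} − y_t: -45, -67, 44, 80, -45, -67, 44, 80, -45, -67, …
The difference pattern repeats every 4 terms and not for any smaller step, so p = 4.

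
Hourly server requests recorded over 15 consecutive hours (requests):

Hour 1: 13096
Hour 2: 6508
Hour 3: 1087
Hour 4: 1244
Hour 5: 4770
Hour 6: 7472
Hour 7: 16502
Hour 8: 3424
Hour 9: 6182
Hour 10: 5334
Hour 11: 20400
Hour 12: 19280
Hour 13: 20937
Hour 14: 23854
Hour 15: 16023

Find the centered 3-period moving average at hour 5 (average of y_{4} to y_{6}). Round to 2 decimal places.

4495.33

Sum of periods 4–6: 1244 + 4770 + 7472 = 13486
Divide by 3: 13486 / 3 = 4495.33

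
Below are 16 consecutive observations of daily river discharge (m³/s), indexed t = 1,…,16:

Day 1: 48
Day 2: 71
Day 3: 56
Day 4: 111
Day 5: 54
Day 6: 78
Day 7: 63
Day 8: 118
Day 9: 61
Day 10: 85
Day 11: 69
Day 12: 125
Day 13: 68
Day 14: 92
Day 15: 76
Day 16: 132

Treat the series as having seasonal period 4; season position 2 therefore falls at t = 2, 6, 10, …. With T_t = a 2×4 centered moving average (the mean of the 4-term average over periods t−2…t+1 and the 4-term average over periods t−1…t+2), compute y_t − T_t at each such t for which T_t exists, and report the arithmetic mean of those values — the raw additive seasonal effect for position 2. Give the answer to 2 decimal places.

Season position 2 occurs at t = 6, 10, 14 (where T_t is defined).
t=6: T_6 = 77.3750; y_6 − T_6 = 78 − 77.3750 = 0.6250
t=10: T_10 = 84.1250; y_10 − T_10 = 85 − 84.1250 = 0.8750
t=14: T_14 = 91.1250; y_14 − T_14 = 92 − 91.1250 = 0.8750
Mean deviation: (0.6250 + 0.8750 + 0.8750) / 3 = 0.79

0.79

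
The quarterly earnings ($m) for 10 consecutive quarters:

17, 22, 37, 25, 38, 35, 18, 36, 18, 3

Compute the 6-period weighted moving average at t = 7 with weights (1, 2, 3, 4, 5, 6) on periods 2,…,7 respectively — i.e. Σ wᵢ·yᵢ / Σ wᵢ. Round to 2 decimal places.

Weighted sum: 1·22 + 2·37 + 3·25 + 4·38 + 5·35 + 6·18 = 22 + 74 + 75 + 152 + 175 + 108 = 606
Weight total: 1 + 2 + 3 + 4 + 5 + 6 = 21
WMA = 606 / 21 = 28.86

28.86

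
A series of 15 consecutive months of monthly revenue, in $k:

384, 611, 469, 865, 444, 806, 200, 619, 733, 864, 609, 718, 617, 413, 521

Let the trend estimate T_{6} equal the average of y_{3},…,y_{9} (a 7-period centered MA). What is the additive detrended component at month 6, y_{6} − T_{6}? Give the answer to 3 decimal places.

215.143

Trend T_6 = (469 + 865 + 444 + 806 + 200 + 619 + 733) / 7 = 4136/7 = 590.85714
Detrended value: 806 − 590.85714 = 215.143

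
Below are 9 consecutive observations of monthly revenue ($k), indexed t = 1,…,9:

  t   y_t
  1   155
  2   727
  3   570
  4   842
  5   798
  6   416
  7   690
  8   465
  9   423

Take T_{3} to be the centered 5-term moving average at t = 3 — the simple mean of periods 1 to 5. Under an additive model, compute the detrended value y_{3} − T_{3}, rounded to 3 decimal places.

Trend T_3 = (155 + 727 + 570 + 842 + 798) / 5 = 3092/5 = 618.40000
Detrended value: 570 − 618.40000 = -48.400

-48.400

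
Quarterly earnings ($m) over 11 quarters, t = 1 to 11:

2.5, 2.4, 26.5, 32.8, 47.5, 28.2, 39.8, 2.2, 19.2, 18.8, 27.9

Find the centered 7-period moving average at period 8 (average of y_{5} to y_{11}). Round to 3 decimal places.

Sum of periods 5–11: 47.5 + 28.2 + 39.8 + 2.2 + 19.2 + 18.8 + 27.9 = 183.6
Divide by 7: 183.6 / 7 = 26.229

26.229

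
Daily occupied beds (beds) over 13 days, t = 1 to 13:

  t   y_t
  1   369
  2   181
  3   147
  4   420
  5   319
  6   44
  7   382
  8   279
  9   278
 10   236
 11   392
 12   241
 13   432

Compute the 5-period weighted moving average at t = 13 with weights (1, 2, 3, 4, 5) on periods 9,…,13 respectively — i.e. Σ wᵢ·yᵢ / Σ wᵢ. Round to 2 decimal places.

336.67

Weighted sum: 1·278 + 2·236 + 3·392 + 4·241 + 5·432 = 278 + 472 + 1176 + 964 + 2160 = 5050
Weight total: 1 + 2 + 3 + 4 + 5 = 15
WMA = 5050 / 15 = 336.67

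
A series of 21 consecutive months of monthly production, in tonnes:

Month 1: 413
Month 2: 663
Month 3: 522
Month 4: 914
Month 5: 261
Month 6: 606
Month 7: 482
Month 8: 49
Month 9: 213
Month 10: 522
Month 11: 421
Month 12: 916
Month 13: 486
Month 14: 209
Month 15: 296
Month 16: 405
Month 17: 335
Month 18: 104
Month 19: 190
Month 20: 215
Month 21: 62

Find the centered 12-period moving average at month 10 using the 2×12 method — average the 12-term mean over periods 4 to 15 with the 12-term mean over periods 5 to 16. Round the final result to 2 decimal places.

Sum over 4–15: 914 + 261 + 606 + 482 + 49 + 213 + 522 + 421 + 916 + 486 + 209 + 296 = 5375
Sum over 5–16: 261 + 606 + 482 + 49 + 213 + 522 + 421 + 916 + 486 + 209 + 296 + 405 = 4866
CMA at t=10 = (5375 + 4866) / (2·12) = 10241 / 24 = 426.71

426.71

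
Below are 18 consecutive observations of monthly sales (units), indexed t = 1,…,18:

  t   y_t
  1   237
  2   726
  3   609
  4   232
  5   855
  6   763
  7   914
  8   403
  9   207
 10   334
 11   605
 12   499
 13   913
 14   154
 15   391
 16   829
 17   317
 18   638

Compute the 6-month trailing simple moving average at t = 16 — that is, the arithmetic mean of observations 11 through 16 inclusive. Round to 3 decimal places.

Sum of periods 11–16: 605 + 499 + 913 + 154 + 391 + 829 = 3391
Divide by 6: 3391 / 6 = 565.167

565.167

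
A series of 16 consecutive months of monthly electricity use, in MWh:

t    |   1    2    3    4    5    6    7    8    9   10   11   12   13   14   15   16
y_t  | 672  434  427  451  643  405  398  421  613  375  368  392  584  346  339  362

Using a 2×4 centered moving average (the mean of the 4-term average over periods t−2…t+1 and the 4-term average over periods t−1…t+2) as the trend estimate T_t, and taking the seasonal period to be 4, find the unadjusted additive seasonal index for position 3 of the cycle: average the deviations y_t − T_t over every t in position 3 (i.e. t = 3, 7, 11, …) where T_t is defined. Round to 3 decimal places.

-65.250

Season position 3 occurs at t = 3, 7, 11 (where T_t is defined).
t=3: T_3 = 492.37500; y_3 − T_3 = 427 − 492.37500 = -65.37500
t=7: T_7 = 463.00000; y_7 − T_7 = 398 − 463.00000 = -65.00000
t=11: T_11 = 433.37500; y_11 − T_11 = 368 − 433.37500 = -65.37500
Mean deviation: (-65.37500 + -65.00000 + -65.37500) / 3 = -65.250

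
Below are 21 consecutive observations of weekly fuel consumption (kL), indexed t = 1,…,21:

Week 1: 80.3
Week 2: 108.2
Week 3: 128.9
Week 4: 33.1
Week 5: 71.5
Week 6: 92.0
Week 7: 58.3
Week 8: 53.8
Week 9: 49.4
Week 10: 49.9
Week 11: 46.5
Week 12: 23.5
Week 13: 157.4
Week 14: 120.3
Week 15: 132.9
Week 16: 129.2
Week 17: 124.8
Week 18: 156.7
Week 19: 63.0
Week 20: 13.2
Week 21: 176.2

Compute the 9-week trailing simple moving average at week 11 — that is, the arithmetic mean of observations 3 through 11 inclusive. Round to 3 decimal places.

64.822

Sum of periods 3–11: 128.9 + 33.1 + 71.5 + 92.0 + 58.3 + 53.8 + 49.4 + 49.9 + 46.5 = 583.4
Divide by 9: 583.4 / 9 = 64.822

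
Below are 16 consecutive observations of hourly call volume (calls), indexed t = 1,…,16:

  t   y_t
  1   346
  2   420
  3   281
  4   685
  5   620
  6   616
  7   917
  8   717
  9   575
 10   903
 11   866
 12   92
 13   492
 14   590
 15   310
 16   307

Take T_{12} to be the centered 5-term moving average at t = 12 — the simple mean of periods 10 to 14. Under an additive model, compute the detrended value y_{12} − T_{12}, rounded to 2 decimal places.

Trend T_12 = (903 + 866 + 92 + 492 + 590) / 5 = 2943/5 = 588.6000
Detrended value: 92 − 588.6000 = -496.60

-496.60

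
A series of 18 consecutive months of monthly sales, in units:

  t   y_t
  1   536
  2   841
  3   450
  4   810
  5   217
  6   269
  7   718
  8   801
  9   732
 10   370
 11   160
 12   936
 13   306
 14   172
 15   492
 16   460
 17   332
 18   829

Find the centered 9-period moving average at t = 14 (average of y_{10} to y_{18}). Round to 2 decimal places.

450.78

Sum of periods 10–18: 370 + 160 + 936 + 306 + 172 + 492 + 460 + 332 + 829 = 4057
Divide by 9: 4057 / 9 = 450.78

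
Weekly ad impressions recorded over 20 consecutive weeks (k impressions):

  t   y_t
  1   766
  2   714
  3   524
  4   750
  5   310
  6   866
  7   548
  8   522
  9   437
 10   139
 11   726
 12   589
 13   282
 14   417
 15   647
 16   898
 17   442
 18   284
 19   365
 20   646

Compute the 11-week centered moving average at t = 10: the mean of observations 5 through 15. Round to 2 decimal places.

Sum of periods 5–15: 310 + 866 + 548 + 522 + 437 + 139 + 726 + 589 + 282 + 417 + 647 = 5483
Divide by 11: 5483 / 11 = 498.45

498.45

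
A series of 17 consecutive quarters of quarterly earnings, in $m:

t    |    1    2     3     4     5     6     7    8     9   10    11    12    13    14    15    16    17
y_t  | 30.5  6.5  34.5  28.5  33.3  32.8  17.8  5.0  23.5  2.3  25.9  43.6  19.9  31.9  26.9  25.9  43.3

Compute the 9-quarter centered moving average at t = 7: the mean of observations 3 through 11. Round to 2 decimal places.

22.62

Sum of periods 3–11: 34.5 + 28.5 + 33.3 + 32.8 + 17.8 + 5.0 + 23.5 + 2.3 + 25.9 = 203.6
Divide by 9: 203.6 / 9 = 22.62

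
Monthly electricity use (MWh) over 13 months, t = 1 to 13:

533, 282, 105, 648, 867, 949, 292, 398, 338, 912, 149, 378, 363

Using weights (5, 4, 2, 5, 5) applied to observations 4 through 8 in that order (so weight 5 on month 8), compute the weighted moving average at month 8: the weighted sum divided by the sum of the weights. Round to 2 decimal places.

574.10

Weighted sum: 5·648 + 4·867 + 2·949 + 5·292 + 5·398 = 3240 + 3468 + 1898 + 1460 + 1990 = 12056
Weight total: 5 + 4 + 2 + 5 + 5 = 21
WMA = 12056 / 21 = 574.10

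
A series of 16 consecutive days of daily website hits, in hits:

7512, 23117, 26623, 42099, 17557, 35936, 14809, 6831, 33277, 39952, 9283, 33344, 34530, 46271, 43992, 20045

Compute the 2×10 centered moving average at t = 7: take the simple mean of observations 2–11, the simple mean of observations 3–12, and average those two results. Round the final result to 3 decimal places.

Sum over 2–11: 23117 + 26623 + 42099 + 17557 + 35936 + 14809 + 6831 + 33277 + 39952 + 9283 = 249484
Sum over 3–12: 26623 + 42099 + 17557 + 35936 + 14809 + 6831 + 33277 + 39952 + 9283 + 33344 = 259711
CMA at t=7 = (249484 + 259711) / (2·10) = 509195 / 20 = 25459.750

25459.750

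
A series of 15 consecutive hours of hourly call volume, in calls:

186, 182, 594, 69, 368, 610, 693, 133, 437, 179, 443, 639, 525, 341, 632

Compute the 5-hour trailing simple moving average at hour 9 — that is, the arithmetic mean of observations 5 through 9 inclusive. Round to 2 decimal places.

Sum of periods 5–9: 368 + 610 + 693 + 133 + 437 = 2241
Divide by 5: 2241 / 5 = 448.20

448.20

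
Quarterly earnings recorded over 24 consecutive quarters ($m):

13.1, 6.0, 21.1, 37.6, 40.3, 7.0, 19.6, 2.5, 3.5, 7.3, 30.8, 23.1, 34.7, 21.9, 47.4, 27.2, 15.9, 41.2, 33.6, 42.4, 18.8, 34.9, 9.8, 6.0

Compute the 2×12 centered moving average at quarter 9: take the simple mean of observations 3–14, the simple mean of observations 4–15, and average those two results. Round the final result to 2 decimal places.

Sum over 3–14: 21.1 + 37.6 + 40.3 + 7.0 + 19.6 + 2.5 + 3.5 + 7.3 + 30.8 + 23.1 + 34.7 + 21.9 = 249.4
Sum over 4–15: 37.6 + 40.3 + 7.0 + 19.6 + 2.5 + 3.5 + 7.3 + 30.8 + 23.1 + 34.7 + 21.9 + 47.4 = 275.7
CMA at t=9 = (249.4 + 275.7) / (2·12) = 525.1 / 24 = 21.88

21.88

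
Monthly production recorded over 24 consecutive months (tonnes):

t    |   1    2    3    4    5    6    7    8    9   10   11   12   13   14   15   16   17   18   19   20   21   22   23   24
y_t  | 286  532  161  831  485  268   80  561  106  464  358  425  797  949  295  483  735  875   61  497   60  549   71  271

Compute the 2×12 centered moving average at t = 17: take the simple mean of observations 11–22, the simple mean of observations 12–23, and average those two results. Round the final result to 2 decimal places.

495.04

Sum over 11–22: 358 + 425 + 797 + 949 + 295 + 483 + 735 + 875 + 61 + 497 + 60 + 549 = 6084
Sum over 12–23: 425 + 797 + 949 + 295 + 483 + 735 + 875 + 61 + 497 + 60 + 549 + 71 = 5797
CMA at t=17 = (6084 + 5797) / (2·12) = 11881 / 24 = 495.04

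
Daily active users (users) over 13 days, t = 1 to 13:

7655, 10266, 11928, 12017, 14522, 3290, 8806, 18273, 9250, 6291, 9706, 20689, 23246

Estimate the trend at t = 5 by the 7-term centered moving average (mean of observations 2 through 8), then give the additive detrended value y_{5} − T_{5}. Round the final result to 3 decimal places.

Trend T_5 = (10266 + 11928 + 12017 + 14522 + 3290 + 8806 + 18273) / 7 = 79102/7 = 11300.28571
Detrended value: 14522 − 11300.28571 = 3221.714

3221.714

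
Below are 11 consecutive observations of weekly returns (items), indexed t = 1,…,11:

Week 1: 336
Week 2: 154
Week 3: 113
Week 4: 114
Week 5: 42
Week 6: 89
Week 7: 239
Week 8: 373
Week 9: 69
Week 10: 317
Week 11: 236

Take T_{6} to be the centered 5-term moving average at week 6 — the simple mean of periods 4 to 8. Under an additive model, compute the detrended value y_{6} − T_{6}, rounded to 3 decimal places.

Trend T_6 = (114 + 42 + 89 + 239 + 373) / 5 = 857/5 = 171.40000
Detrended value: 89 − 171.40000 = -82.400

-82.400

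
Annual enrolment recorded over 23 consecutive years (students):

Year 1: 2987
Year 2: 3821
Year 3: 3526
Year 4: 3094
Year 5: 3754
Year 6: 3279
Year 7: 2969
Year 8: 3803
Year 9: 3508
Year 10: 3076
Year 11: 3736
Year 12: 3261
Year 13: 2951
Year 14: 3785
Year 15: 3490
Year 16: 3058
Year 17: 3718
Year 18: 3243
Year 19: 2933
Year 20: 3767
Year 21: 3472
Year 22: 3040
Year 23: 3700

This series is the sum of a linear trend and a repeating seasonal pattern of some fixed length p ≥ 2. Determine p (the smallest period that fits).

6

First differences y_{t+1} − y_t: 834, -295, -432, 660, -475, -310, 834, -295, -432, 660, -475, -310, 834, -295, …
The difference pattern repeats every 6 terms and not for any smaller step, so p = 6.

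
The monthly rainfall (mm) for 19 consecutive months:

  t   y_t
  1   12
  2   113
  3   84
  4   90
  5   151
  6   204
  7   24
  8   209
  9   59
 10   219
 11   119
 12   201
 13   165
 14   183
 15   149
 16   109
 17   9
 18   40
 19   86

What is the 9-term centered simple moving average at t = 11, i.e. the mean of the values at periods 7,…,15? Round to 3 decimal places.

147.556

Sum of periods 7–15: 24 + 209 + 59 + 219 + 119 + 201 + 165 + 183 + 149 = 1328
Divide by 9: 1328 / 9 = 147.556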